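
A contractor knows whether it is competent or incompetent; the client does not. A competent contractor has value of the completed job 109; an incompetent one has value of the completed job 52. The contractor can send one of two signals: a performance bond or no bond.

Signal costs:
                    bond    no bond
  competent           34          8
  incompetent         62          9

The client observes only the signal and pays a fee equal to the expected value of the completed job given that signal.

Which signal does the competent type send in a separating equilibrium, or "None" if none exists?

Try competent → bond, incompetent → no bond:
  If types separate, bond earns payment 109 and no bond earns 52.
  Competent: bond gives 109 − 34 = 75; no bond gives 52 − 8 = 44. No deviation. ✓
  Incompetent: no bond gives 52 − 9 = 43; bond gives 109 − 62 = 47. Would deviate. ✗
Try competent → no bond, incompetent → bond:
  If types separate, no bond earns payment 109 and bond earns 52.
  Competent: no bond gives 109 − 8 = 101; bond gives 52 − 34 = 18. No deviation. ✓
  Incompetent: bond gives 52 − 62 = -10; no bond gives 109 − 9 = 100. Would deviate. ✗
Neither assignment is incentive-compatible.

None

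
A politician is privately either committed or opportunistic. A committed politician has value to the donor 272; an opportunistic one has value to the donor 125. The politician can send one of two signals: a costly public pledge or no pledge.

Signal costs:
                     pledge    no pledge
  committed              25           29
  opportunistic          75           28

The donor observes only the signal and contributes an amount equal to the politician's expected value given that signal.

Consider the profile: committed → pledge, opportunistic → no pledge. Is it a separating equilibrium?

No

If types separate, pledge earns payment 272 and no pledge earns 125.
Committed: pledge gives 272 − 25 = 247; no pledge gives 125 − 29 = 96. No deviation. ✓
Opportunistic: no pledge gives 125 − 28 = 97; pledge gives 272 − 75 = 197. Would deviate. ✗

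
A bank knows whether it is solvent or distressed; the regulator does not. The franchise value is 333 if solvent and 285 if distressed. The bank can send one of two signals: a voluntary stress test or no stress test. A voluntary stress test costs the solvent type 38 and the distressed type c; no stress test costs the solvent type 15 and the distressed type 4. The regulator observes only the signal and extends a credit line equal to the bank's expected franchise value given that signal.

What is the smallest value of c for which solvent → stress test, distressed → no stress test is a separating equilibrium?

Under separation: stress test → solvent (pays 333); no stress test → distressed (pays 285).
Solvent: 333 − 38 = 295 ≥ 285 − 15 = 270. Holds regardless of c. ✓
Distressed: 285 − 4 ≥ 333 − c, so c ≥ 333 − 281 = 52.

52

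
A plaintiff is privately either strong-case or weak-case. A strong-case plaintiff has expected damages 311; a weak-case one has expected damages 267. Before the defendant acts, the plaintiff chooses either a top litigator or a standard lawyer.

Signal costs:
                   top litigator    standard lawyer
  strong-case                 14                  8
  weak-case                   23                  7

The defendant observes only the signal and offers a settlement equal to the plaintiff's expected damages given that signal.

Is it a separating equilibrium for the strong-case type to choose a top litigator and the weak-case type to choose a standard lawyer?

No

If types separate, top litigator earns payment 311 and standard lawyer earns 267.
Strong-case: top litigator gives 311 − 14 = 297; standard lawyer gives 267 − 8 = 259. No deviation. ✓
Weak-case: standard lawyer gives 267 − 7 = 260; top litigator gives 311 − 23 = 288. Would deviate. ✗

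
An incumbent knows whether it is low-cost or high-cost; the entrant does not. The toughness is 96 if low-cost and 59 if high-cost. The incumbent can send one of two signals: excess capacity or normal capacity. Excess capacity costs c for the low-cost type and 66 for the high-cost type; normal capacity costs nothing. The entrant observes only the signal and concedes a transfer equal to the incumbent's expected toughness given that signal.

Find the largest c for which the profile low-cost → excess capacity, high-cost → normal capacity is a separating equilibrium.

37

Under separation: excess capacity → low-cost (pays 96); normal capacity → high-cost (pays 59).
High-cost: 59 − 0 = 59 ≥ 96 − 66 = 30. Holds regardless of c. ✓
Low-cost: 96 − c ≥ 59 − 0, so c ≤ 96 − 59 = 37.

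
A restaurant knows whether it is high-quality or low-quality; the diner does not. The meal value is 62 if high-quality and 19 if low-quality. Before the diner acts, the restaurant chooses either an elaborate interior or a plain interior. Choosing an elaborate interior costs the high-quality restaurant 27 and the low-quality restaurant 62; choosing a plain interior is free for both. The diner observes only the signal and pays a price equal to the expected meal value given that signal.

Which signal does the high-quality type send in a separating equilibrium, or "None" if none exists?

elaborate interior

Try high-quality → elaborate interior, low-quality → plain interior:
  If types separate, elaborate interior earns payment 62 and plain interior earns 19.
  High-quality: elaborate interior gives 62 − 27 = 35; plain interior gives 19 − 0 = 19. No deviation. ✓
  Low-quality: plain interior gives 19 − 0 = 19; elaborate interior gives 62 − 62 = 0. No deviation. ✓
Both hold — the high-quality type sends elaborate interior.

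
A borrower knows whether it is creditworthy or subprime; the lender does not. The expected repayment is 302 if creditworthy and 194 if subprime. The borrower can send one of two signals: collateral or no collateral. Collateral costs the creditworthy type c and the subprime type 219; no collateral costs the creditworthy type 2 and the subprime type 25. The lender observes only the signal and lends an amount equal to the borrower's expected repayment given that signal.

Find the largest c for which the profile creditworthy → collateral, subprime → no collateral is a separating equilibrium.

Under separation: collateral → creditworthy (pays 302); no collateral → subprime (pays 194).
Subprime: 194 − 25 = 169 ≥ 302 − 219 = 83. Holds regardless of c. ✓
Creditworthy: 302 − c ≥ 194 − 2, so c ≤ 302 − 192 = 110.

110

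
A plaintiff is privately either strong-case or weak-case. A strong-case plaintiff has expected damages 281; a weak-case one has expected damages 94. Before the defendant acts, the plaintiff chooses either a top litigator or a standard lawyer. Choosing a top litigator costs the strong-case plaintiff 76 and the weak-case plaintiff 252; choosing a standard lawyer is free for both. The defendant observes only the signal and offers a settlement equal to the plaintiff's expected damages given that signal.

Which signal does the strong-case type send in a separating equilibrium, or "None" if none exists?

top litigator

Try strong-case → top litigator, weak-case → standard lawyer:
  If types separate, top litigator earns payment 281 and standard lawyer earns 94.
  Strong-case: top litigator gives 281 − 76 = 205; standard lawyer gives 94 − 0 = 94. No deviation. ✓
  Weak-case: standard lawyer gives 94 − 0 = 94; top litigator gives 281 − 252 = 29. No deviation. ✓
Both hold — the strong-case type sends top litigator.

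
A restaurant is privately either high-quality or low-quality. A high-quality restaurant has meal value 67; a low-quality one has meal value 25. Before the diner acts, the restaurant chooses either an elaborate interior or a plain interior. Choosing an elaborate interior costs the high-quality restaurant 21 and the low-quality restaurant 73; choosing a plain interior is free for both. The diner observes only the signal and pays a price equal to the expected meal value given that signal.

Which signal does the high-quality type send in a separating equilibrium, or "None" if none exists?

elaborate interior

Try high-quality → elaborate interior, low-quality → plain interior:
  If types separate, elaborate interior earns payment 67 and plain interior earns 25.
  High-quality: elaborate interior gives 67 − 21 = 46; plain interior gives 25 − 0 = 25. No deviation. ✓
  Low-quality: plain interior gives 25 − 0 = 25; elaborate interior gives 67 − 73 = -6. No deviation. ✓
Both hold — the high-quality type sends elaborate interior.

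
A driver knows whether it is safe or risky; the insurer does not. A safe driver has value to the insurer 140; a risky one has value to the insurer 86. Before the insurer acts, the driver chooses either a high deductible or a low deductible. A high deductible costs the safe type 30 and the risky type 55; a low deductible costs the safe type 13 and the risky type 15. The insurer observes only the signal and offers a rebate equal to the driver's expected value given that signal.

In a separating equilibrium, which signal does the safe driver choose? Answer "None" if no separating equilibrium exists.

None

Try safe → high deductible, risky → low deductible:
  Under separation the insurer infers type exactly: high deductible → safe (pays 140), low deductible → risky (pays 86).
  Safe: high deductible gives 140 − 30 = 110; low deductible gives 86 − 13 = 73. No deviation. ✓
  Risky: low deductible gives 86 − 15 = 71; high deductible gives 140 − 55 = 85. Would deviate. ✗
Try safe → low deductible, risky → high deductible:
  Under separation the insurer infers type exactly: low deductible → safe (pays 140), high deductible → risky (pays 86).
  Safe: low deductible gives 140 − 13 = 127; high deductible gives 86 − 30 = 56. No deviation. ✓
  Risky: high deductible gives 86 − 55 = 31; low deductible gives 140 − 15 = 125. Would deviate. ✗
Neither assignment is incentive-compatible.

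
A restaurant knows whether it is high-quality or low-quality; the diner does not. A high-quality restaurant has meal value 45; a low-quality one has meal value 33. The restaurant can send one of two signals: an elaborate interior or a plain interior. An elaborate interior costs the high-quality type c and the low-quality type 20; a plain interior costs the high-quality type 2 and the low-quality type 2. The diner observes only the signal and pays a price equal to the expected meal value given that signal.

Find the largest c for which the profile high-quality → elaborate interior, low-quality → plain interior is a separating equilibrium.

Under separation: elaborate interior → high-quality (pays 45); plain interior → low-quality (pays 33).
Low-quality: 33 − 2 = 31 ≥ 45 − 20 = 25. Holds regardless of c. ✓
High-quality: 45 − c ≥ 33 − 2, so c ≤ 45 − 31 = 14.

14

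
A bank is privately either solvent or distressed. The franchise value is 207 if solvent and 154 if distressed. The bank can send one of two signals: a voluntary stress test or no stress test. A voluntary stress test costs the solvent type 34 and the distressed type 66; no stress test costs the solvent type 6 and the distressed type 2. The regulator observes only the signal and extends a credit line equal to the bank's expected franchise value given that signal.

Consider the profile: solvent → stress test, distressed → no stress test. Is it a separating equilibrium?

If types separate, stress test earns payment 207 and no stress test earns 154.
Solvent: stress test gives 207 − 34 = 173; no stress test gives 154 − 6 = 148. No deviation. ✓
Distressed: no stress test gives 154 − 2 = 152; stress test gives 207 − 66 = 141. No deviation. ✓
Neither type gains from mimicking the other.

Yes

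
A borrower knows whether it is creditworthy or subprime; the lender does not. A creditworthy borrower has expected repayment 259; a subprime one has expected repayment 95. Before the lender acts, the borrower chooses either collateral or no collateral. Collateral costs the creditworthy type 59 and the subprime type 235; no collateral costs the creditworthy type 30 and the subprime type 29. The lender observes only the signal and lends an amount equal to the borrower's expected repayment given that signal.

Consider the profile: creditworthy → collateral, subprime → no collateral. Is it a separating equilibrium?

Yes

If types separate, collateral earns payment 259 and no collateral earns 95.
Creditworthy: collateral gives 259 − 59 = 200; no collateral gives 95 − 30 = 65. No deviation. ✓
Subprime: no collateral gives 95 − 29 = 66; collateral gives 259 − 235 = 24. No deviation. ✓
Neither type gains from mimicking the other.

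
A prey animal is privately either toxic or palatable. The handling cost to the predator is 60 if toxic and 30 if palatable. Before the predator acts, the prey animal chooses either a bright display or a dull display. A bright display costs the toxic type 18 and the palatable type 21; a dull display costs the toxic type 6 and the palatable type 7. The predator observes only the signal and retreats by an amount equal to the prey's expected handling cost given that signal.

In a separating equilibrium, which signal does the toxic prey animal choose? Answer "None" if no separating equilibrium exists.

Try toxic → bright display, palatable → dull display:
  If types separate, bright display earns payment 60 and dull display earns 30.
  Toxic: bright display gives 60 − 18 = 42; dull display gives 30 − 6 = 24. No deviation. ✓
  Palatable: dull display gives 30 − 7 = 23; bright display gives 60 − 21 = 39. Would deviate. ✗
Try toxic → dull display, palatable → bright display:
  If types separate, dull display earns payment 60 and bright display earns 30.
  Toxic: dull display gives 60 − 6 = 54; bright display gives 30 − 18 = 12. No deviation. ✓
  Palatable: bright display gives 30 − 21 = 9; dull display gives 60 − 7 = 53. Would deviate. ✗
Neither assignment is incentive-compatible.

None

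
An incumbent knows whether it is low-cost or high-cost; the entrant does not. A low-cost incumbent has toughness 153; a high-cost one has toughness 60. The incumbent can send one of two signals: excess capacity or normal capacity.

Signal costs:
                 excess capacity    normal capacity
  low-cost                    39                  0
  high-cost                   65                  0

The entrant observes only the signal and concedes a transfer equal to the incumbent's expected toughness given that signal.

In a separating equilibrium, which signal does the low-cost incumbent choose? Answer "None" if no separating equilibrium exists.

None

Try low-cost → excess capacity, high-cost → normal capacity:
  If types separate, excess capacity earns payment 153 and normal capacity earns 60.
  Low-cost: excess capacity gives 153 − 39 = 114; normal capacity gives 60 − 0 = 60. No deviation. ✓
  High-cost: normal capacity gives 60 − 0 = 60; excess capacity gives 153 − 65 = 88. Would deviate. ✗
Try low-cost → normal capacity, high-cost → excess capacity:
  If types separate, normal capacity earns payment 153 and excess capacity earns 60.
  Low-cost: normal capacity gives 153 − 0 = 153; excess capacity gives 60 − 39 = 21. No deviation. ✓
  High-cost: excess capacity gives 60 − 65 = -5; normal capacity gives 153 − 0 = 153. Would deviate. ✗
Neither assignment is incentive-compatible.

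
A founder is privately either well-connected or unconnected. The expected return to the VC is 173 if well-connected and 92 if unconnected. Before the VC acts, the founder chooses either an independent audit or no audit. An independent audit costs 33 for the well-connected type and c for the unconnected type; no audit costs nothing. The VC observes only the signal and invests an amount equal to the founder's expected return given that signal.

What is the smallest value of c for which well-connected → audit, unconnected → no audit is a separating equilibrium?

Under separation: audit → well-connected (pays 173); no audit → unconnected (pays 92).
Well-connected: 173 − 33 = 140 ≥ 92 − 0 = 92. Holds regardless of c. ✓
Unconnected: 92 − 0 ≥ 173 − c, so c ≥ 173 − 92 = 81.

81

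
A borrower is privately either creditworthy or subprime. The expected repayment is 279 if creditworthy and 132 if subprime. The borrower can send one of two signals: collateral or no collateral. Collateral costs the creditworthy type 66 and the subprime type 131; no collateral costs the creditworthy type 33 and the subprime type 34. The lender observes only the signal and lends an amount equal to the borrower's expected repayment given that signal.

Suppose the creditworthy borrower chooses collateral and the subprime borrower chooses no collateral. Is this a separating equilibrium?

If types separate, collateral earns payment 279 and no collateral earns 132.
Creditworthy: collateral gives 279 − 66 = 213; no collateral gives 132 − 33 = 99. No deviation. ✓
Subprime: no collateral gives 132 − 34 = 98; collateral gives 279 − 131 = 148. Would deviate. ✗

No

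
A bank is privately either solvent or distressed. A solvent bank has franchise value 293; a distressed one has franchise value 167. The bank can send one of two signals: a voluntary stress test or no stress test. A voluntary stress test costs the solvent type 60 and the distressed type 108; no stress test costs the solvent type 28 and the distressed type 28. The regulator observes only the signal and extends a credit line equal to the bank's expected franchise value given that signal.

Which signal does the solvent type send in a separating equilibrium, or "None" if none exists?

Try solvent → stress test, distressed → no stress test:
  If types separate, stress test earns payment 293 and no stress test earns 167.
  Solvent: stress test gives 293 − 60 = 233; no stress test gives 167 − 28 = 139. No deviation. ✓
  Distressed: no stress test gives 167 − 28 = 139; stress test gives 293 − 108 = 185. Would deviate. ✗
Try solvent → no stress test, distressed → stress test:
  If types separate, no stress test earns payment 293 and stress test earns 167.
  Solvent: no stress test gives 293 − 28 = 265; stress test gives 167 − 60 = 107. No deviation. ✓
  Distressed: stress test gives 167 − 108 = 59; no stress test gives 293 − 28 = 265. Would deviate. ✗
Neither assignment is incentive-compatible.

None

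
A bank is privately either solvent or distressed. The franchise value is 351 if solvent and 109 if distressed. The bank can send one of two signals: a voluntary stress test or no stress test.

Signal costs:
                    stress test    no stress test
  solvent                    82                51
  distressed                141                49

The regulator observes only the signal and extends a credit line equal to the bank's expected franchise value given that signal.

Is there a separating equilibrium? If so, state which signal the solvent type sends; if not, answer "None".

None

Try solvent → stress test, distressed → no stress test:
  Under separation the regulator infers type exactly: stress test → solvent (pays 351), no stress test → distressed (pays 109).
  Solvent: stress test gives 351 − 82 = 269; no stress test gives 109 − 51 = 58. No deviation. ✓
  Distressed: no stress test gives 109 − 49 = 60; stress test gives 351 − 141 = 210. Would deviate. ✗
Try solvent → no stress test, distressed → stress test:
  Under separation the regulator infers type exactly: no stress test → solvent (pays 351), stress test → distressed (pays 109).
  Solvent: no stress test gives 351 − 51 = 300; stress test gives 109 − 82 = 27. No deviation. ✓
  Distressed: stress test gives 109 − 141 = -32; no stress test gives 351 − 49 = 302. Would deviate. ✗
Neither assignment is incentive-compatible.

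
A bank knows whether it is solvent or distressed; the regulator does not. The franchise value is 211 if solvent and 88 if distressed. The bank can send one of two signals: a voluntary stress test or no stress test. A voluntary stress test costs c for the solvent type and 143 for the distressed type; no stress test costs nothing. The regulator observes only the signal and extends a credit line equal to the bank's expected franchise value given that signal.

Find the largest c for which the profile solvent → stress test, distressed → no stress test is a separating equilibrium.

123

Under separation: stress test → solvent (pays 211); no stress test → distressed (pays 88).
Distressed: 88 − 0 = 88 ≥ 211 − 143 = 68. Holds regardless of c. ✓
Solvent: 211 − c ≥ 88 − 0, so c ≤ 211 − 88 = 123.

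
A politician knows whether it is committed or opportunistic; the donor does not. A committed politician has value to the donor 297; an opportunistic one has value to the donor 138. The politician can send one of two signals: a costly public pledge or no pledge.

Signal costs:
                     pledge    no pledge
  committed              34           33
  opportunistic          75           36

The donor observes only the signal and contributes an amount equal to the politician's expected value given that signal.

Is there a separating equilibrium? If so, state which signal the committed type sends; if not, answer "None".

None

Try committed → pledge, opportunistic → no pledge:
  Under separation the donor infers type exactly: pledge → committed (pays 297), no pledge → opportunistic (pays 138).
  Committed: pledge gives 297 − 34 = 263; no pledge gives 138 − 33 = 105. No deviation. ✓
  Opportunistic: no pledge gives 138 − 36 = 102; pledge gives 297 − 75 = 222. Would deviate. ✗
Try committed → no pledge, opportunistic → pledge:
  Under separation the donor infers type exactly: no pledge → committed (pays 297), pledge → opportunistic (pays 138).
  Committed: no pledge gives 297 − 33 = 264; pledge gives 138 − 34 = 104. No deviation. ✓
  Opportunistic: pledge gives 138 − 75 = 63; no pledge gives 297 − 36 = 261. Would deviate. ✗
Neither assignment is incentive-compatible.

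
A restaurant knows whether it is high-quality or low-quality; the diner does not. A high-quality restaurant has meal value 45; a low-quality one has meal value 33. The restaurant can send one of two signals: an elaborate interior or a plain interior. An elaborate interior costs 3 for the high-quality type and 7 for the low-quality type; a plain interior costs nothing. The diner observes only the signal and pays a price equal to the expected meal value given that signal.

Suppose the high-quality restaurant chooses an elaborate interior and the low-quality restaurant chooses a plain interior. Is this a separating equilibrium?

No

Under separation the diner infers type exactly: elaborate interior → high-quality (pays 45), plain interior → low-quality (pays 33).
High-quality: elaborate interior gives 45 − 3 = 42; plain interior gives 33 − 0 = 33. No deviation. ✓
Low-quality: plain interior gives 33 − 0 = 33; elaborate interior gives 45 − 7 = 38. Would deviate. ✗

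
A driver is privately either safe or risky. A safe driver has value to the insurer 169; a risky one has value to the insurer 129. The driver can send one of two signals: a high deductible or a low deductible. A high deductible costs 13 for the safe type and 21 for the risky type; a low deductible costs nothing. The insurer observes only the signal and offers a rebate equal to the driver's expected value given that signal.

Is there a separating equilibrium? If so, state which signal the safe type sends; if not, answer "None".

Try safe → high deductible, risky → low deductible:
  If types separate, high deductible earns payment 169 and low deductible earns 129.
  Safe: high deductible gives 169 − 13 = 156; low deductible gives 129 − 0 = 129. No deviation. ✓
  Risky: low deductible gives 129 − 0 = 129; high deductible gives 169 − 21 = 148. Would deviate. ✗
Try safe → low deductible, risky → high deductible:
  If types separate, low deductible earns payment 169 and high deductible earns 129.
  Safe: low deductible gives 169 − 0 = 169; high deductible gives 129 − 13 = 116. No deviation. ✓
  Risky: high deductible gives 129 − 21 = 108; low deductible gives 169 − 0 = 169. Would deviate. ✗
Neither assignment is incentive-compatible.

None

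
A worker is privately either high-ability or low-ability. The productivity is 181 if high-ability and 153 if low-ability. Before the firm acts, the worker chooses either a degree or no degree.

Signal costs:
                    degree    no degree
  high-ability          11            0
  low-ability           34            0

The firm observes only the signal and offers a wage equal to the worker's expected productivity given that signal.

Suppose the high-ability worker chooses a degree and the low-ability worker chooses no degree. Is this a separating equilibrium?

Under separation the firm infers type exactly: degree → high-ability (pays 181), no degree → low-ability (pays 153).
High-ability: degree gives 181 − 11 = 170; no degree gives 153 − 0 = 153. No deviation. ✓
Low-ability: no degree gives 153 − 0 = 153; degree gives 181 − 34 = 147. No deviation. ✓
Neither type gains from mimicking the other.

Yes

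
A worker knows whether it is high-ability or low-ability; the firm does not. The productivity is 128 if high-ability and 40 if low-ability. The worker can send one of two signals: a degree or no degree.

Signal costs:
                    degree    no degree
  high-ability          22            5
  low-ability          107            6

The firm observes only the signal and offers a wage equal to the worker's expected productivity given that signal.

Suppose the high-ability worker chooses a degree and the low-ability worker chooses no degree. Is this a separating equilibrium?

If types separate, degree earns payment 128 and no degree earns 40.
High-ability: degree gives 128 − 22 = 106; no degree gives 40 − 5 = 35. No deviation. ✓
Low-ability: no degree gives 40 − 6 = 34; degree gives 128 − 107 = 21. No deviation. ✓
Neither type gains from mimicking the other.

Yes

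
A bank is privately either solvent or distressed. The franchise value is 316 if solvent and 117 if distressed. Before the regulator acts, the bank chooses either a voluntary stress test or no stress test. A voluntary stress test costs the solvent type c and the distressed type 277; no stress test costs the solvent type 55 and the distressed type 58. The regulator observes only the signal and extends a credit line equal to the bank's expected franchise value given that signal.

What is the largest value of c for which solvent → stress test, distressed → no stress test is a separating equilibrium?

Under separation: stress test → solvent (pays 316); no stress test → distressed (pays 117).
Distressed: 117 − 58 = 59 ≥ 316 − 277 = 39. Holds regardless of c. ✓
Solvent: 316 − c ≥ 117 − 55, so c ≤ 316 − 62 = 254.

254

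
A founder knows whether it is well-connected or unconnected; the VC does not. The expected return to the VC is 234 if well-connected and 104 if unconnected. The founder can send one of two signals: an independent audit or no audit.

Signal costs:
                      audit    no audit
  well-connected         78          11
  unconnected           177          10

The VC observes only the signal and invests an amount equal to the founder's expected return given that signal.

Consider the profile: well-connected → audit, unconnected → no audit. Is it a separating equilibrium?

Yes

If types separate, audit earns payment 234 and no audit earns 104.
Well-connected: audit gives 234 − 78 = 156; no audit gives 104 − 11 = 93. No deviation. ✓
Unconnected: no audit gives 104 − 10 = 94; audit gives 234 − 177 = 57. No deviation. ✓
Neither type gains from mimicking the other.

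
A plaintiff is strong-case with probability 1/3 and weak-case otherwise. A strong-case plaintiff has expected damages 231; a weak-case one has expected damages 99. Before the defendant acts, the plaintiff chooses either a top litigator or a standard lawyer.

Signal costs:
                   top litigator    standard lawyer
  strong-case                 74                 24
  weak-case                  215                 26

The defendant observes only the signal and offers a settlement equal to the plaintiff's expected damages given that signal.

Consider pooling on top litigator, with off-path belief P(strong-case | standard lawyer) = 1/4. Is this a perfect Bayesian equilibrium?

No

At the pooled signal (top litigator) the defendant holds the prior 1/3 and pays 1/3·231 + 2/3·99 = 143. Off-path (standard lawyer) belief 1/4 gives 1/4·231 + 3/4·99 = 132.
Strong-case: top litigator gives 143 − 74 = 69; standard lawyer gives 132 − 24 = 108. Deviates. ✗
Weak-case: top litigator gives 143 − 215 = -72; standard lawyer gives 132 − 26 = 106. Deviates. ✗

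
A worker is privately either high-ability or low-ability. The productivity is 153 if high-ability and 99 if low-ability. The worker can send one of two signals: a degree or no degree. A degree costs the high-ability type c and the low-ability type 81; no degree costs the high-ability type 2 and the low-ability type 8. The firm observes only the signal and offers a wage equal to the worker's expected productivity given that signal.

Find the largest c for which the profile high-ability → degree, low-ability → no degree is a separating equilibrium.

56

Under separation: degree → high-ability (pays 153); no degree → low-ability (pays 99).
Low-ability: 99 − 8 = 91 ≥ 153 − 81 = 72. Holds regardless of c. ✓
High-ability: 153 − c ≥ 99 − 2, so c ≤ 153 − 97 = 56.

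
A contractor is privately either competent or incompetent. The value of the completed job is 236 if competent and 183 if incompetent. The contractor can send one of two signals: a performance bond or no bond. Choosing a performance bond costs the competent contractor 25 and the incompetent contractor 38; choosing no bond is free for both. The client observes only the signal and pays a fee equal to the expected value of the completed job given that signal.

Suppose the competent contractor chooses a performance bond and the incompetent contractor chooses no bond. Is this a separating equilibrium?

Under separation the client infers type exactly: bond → competent (pays 236), no bond → incompetent (pays 183).
Competent: bond gives 236 − 25 = 211; no bond gives 183 − 0 = 183. No deviation. ✓
Incompetent: no bond gives 183 − 0 = 183; bond gives 236 − 38 = 198. Would deviate. ✗

No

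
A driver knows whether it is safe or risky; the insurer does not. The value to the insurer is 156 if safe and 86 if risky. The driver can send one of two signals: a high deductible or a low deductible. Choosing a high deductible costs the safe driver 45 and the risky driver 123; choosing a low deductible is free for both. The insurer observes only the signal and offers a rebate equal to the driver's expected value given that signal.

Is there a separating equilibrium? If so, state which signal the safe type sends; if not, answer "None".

Try safe → high deductible, risky → low deductible:
  If types separate, high deductible earns payment 156 and low deductible earns 86.
  Safe: high deductible gives 156 − 45 = 111; low deductible gives 86 − 0 = 86. No deviation. ✓
  Risky: low deductible gives 86 − 0 = 86; high deductible gives 156 − 123 = 33. No deviation. ✓
Both hold — the safe type sends high deductible.

high deductible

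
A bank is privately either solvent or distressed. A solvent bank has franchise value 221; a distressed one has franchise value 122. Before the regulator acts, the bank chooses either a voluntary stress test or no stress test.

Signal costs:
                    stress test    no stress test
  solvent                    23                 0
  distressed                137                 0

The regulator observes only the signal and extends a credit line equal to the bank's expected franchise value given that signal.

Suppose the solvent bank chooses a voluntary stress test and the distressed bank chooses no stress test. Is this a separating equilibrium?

If types separate, stress test earns payment 221 and no stress test earns 122.
Solvent: stress test gives 221 − 23 = 198; no stress test gives 122 − 0 = 122. No deviation. ✓
Distressed: no stress test gives 122 − 0 = 122; stress test gives 221 − 137 = 84. No deviation. ✓
Both incentive constraints hold.

Yes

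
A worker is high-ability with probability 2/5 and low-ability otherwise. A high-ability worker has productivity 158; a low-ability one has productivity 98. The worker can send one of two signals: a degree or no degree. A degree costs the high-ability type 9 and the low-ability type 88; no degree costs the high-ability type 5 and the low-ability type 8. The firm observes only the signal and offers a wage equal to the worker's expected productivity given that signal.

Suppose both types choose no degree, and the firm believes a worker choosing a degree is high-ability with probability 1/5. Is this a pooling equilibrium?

On the equilibrium path (no degree) the firm holds the prior 2/5 and pays 2/5·158 + 3/5·98 = 122. Off-path (degree) belief 1/5 gives 1/5·158 + 4/5·98 = 110.
High-ability: no degree gives 122 − 5 = 117; degree gives 110 − 9 = 101. Stays. ✓
Low-ability: no degree gives 122 − 8 = 114; degree gives 110 − 88 = 22. Stays. ✓
Beliefs are Bayes-consistent on-path and both types best-respond.

Yes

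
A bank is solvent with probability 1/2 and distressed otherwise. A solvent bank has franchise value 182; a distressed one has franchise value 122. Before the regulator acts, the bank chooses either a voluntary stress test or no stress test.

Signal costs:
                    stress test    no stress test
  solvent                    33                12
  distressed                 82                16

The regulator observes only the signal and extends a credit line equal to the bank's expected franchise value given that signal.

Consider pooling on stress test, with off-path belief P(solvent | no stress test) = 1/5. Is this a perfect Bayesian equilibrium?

At the pooled signal (stress test) the regulator holds the prior 1/2 and pays 1/2·182 + 1/2·122 = 152. Off-path (no stress test) belief 1/5 gives 1/5·182 + 4/5·122 = 134.
Solvent: stress test gives 152 − 33 = 119; no stress test gives 134 − 12 = 122. Deviates. ✗
Distressed: stress test gives 152 − 82 = 70; no stress test gives 134 − 16 = 118. Deviates. ✗

No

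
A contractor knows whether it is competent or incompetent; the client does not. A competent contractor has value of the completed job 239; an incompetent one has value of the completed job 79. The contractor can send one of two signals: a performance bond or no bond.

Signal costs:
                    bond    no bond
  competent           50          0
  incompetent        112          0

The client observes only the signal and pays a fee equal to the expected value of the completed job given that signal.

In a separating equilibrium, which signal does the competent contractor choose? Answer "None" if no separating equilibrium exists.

None

Try competent → bond, incompetent → no bond:
  Under separation the client infers type exactly: bond → competent (pays 239), no bond → incompetent (pays 79).
  Competent: bond gives 239 − 50 = 189; no bond gives 79 − 0 = 79. No deviation. ✓
  Incompetent: no bond gives 79 − 0 = 79; bond gives 239 − 112 = 127. Would deviate. ✗
Try competent → no bond, incompetent → bond:
  Under separation the client infers type exactly: no bond → competent (pays 239), bond → incompetent (pays 79).
  Competent: no bond gives 239 − 0 = 239; bond gives 79 − 50 = 29. No deviation. ✓
  Incompetent: bond gives 79 − 112 = -33; no bond gives 239 − 0 = 239. Would deviate. ✗
Neither assignment is incentive-compatible.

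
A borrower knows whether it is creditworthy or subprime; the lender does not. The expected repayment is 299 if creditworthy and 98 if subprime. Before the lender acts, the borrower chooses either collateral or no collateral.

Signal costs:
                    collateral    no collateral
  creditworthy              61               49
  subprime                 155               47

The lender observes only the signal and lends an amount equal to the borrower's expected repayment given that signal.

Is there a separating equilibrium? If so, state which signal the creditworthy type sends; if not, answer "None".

None

Try creditworthy → collateral, subprime → no collateral:
  If types separate, collateral earns payment 299 and no collateral earns 98.
  Creditworthy: collateral gives 299 − 61 = 238; no collateral gives 98 − 49 = 49. No deviation. ✓
  Subprime: no collateral gives 98 − 47 = 51; collateral gives 299 − 155 = 144. Would deviate. ✗
Try creditworthy → no collateral, subprime → collateral:
  If types separate, no collateral earns payment 299 and collateral earns 98.
  Creditworthy: no collateral gives 299 − 49 = 250; collateral gives 98 − 61 = 37. No deviation. ✓
  Subprime: collateral gives 98 − 155 = -57; no collateral gives 299 − 47 = 252. Would deviate. ✗
Neither assignment is incentive-compatible.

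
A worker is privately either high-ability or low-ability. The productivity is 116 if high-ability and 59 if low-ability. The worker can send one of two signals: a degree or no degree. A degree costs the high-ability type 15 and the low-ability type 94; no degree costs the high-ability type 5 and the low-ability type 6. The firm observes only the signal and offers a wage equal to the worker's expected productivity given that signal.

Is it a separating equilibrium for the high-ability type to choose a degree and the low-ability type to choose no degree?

Under separation the firm infers type exactly: degree → high-ability (pays 116), no degree → low-ability (pays 59).
High-ability: degree gives 116 − 15 = 101; no degree gives 59 − 5 = 54. No deviation. ✓
Low-ability: no degree gives 59 − 6 = 53; degree gives 116 − 94 = 22. No deviation. ✓
Both incentive constraints hold.

Yes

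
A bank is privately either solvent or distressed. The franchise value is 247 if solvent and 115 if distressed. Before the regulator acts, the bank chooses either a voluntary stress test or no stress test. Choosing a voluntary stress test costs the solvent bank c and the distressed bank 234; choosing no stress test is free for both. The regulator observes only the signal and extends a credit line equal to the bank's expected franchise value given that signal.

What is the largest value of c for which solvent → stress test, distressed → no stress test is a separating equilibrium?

132

Under separation: stress test → solvent (pays 247); no stress test → distressed (pays 115).
Distressed: 115 − 0 = 115 ≥ 247 − 234 = 13. Holds regardless of c. ✓
Solvent: 247 − c ≥ 115 − 0, so c ≤ 247 − 115 = 132.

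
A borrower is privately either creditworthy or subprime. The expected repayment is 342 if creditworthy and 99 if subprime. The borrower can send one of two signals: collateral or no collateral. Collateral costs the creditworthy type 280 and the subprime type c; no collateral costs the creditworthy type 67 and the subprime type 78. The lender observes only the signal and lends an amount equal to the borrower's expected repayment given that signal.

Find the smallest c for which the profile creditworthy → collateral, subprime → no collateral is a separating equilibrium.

321

Under separation: collateral → creditworthy (pays 342); no collateral → subprime (pays 99).
Creditworthy: 342 − 280 = 62 ≥ 99 − 67 = 32. Holds regardless of c. ✓
Subprime: 99 − 78 ≥ 342 − c, so c ≥ 342 − 21 = 321.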